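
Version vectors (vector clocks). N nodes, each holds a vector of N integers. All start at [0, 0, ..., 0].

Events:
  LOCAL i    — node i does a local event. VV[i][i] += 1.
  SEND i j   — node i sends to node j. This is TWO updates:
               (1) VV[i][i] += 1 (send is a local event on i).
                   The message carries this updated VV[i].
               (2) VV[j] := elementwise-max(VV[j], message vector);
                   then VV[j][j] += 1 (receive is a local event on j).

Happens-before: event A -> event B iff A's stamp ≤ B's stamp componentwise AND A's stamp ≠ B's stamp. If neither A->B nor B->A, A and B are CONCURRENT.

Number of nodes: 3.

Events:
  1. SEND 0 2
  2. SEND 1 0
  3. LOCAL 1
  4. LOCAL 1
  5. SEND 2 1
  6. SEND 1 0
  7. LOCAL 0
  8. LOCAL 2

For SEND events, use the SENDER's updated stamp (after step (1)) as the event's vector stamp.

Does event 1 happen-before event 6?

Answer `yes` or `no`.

Initial: VV[0]=[0, 0, 0]
Initial: VV[1]=[0, 0, 0]
Initial: VV[2]=[0, 0, 0]
Event 1: SEND 0->2: VV[0][0]++ -> VV[0]=[1, 0, 0], msg_vec=[1, 0, 0]; VV[2]=max(VV[2],msg_vec) then VV[2][2]++ -> VV[2]=[1, 0, 1]
Event 2: SEND 1->0: VV[1][1]++ -> VV[1]=[0, 1, 0], msg_vec=[0, 1, 0]; VV[0]=max(VV[0],msg_vec) then VV[0][0]++ -> VV[0]=[2, 1, 0]
Event 3: LOCAL 1: VV[1][1]++ -> VV[1]=[0, 2, 0]
Event 4: LOCAL 1: VV[1][1]++ -> VV[1]=[0, 3, 0]
Event 5: SEND 2->1: VV[2][2]++ -> VV[2]=[1, 0, 2], msg_vec=[1, 0, 2]; VV[1]=max(VV[1],msg_vec) then VV[1][1]++ -> VV[1]=[1, 4, 2]
Event 6: SEND 1->0: VV[1][1]++ -> VV[1]=[1, 5, 2], msg_vec=[1, 5, 2]; VV[0]=max(VV[0],msg_vec) then VV[0][0]++ -> VV[0]=[3, 5, 2]
Event 7: LOCAL 0: VV[0][0]++ -> VV[0]=[4, 5, 2]
Event 8: LOCAL 2: VV[2][2]++ -> VV[2]=[1, 0, 3]
Event 1 stamp: [1, 0, 0]
Event 6 stamp: [1, 5, 2]
[1, 0, 0] <= [1, 5, 2]? True. Equal? False. Happens-before: True

Answer: yes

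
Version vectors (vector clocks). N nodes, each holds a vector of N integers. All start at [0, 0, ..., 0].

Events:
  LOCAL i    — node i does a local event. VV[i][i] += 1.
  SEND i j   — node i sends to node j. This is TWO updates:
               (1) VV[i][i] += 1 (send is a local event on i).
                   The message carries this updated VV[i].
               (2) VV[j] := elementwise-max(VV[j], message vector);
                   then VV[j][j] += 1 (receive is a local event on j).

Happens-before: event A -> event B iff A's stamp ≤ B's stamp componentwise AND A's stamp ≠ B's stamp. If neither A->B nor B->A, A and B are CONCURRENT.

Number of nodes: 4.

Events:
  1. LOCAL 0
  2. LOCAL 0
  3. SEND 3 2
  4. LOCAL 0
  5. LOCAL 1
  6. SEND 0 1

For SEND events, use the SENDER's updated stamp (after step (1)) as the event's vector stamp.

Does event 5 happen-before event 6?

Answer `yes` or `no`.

Answer: no

Derivation:
Initial: VV[0]=[0, 0, 0, 0]
Initial: VV[1]=[0, 0, 0, 0]
Initial: VV[2]=[0, 0, 0, 0]
Initial: VV[3]=[0, 0, 0, 0]
Event 1: LOCAL 0: VV[0][0]++ -> VV[0]=[1, 0, 0, 0]
Event 2: LOCAL 0: VV[0][0]++ -> VV[0]=[2, 0, 0, 0]
Event 3: SEND 3->2: VV[3][3]++ -> VV[3]=[0, 0, 0, 1], msg_vec=[0, 0, 0, 1]; VV[2]=max(VV[2],msg_vec) then VV[2][2]++ -> VV[2]=[0, 0, 1, 1]
Event 4: LOCAL 0: VV[0][0]++ -> VV[0]=[3, 0, 0, 0]
Event 5: LOCAL 1: VV[1][1]++ -> VV[1]=[0, 1, 0, 0]
Event 6: SEND 0->1: VV[0][0]++ -> VV[0]=[4, 0, 0, 0], msg_vec=[4, 0, 0, 0]; VV[1]=max(VV[1],msg_vec) then VV[1][1]++ -> VV[1]=[4, 2, 0, 0]
Event 5 stamp: [0, 1, 0, 0]
Event 6 stamp: [4, 0, 0, 0]
[0, 1, 0, 0] <= [4, 0, 0, 0]? False. Equal? False. Happens-before: False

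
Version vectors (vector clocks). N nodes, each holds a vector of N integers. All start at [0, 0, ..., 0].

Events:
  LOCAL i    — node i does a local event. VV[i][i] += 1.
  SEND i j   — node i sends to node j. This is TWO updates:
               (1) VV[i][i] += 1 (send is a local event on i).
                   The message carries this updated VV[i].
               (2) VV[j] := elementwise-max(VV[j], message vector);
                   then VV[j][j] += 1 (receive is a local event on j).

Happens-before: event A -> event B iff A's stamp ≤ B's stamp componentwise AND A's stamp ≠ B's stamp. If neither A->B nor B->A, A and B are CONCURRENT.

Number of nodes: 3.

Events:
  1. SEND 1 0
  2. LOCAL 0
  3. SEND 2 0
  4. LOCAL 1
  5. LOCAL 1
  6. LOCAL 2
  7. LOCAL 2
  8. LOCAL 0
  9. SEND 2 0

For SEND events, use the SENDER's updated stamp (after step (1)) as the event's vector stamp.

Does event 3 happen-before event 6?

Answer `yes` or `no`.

Answer: yes

Derivation:
Initial: VV[0]=[0, 0, 0]
Initial: VV[1]=[0, 0, 0]
Initial: VV[2]=[0, 0, 0]
Event 1: SEND 1->0: VV[1][1]++ -> VV[1]=[0, 1, 0], msg_vec=[0, 1, 0]; VV[0]=max(VV[0],msg_vec) then VV[0][0]++ -> VV[0]=[1, 1, 0]
Event 2: LOCAL 0: VV[0][0]++ -> VV[0]=[2, 1, 0]
Event 3: SEND 2->0: VV[2][2]++ -> VV[2]=[0, 0, 1], msg_vec=[0, 0, 1]; VV[0]=max(VV[0],msg_vec) then VV[0][0]++ -> VV[0]=[3, 1, 1]
Event 4: LOCAL 1: VV[1][1]++ -> VV[1]=[0, 2, 0]
Event 5: LOCAL 1: VV[1][1]++ -> VV[1]=[0, 3, 0]
Event 6: LOCAL 2: VV[2][2]++ -> VV[2]=[0, 0, 2]
Event 7: LOCAL 2: VV[2][2]++ -> VV[2]=[0, 0, 3]
Event 8: LOCAL 0: VV[0][0]++ -> VV[0]=[4, 1, 1]
Event 9: SEND 2->0: VV[2][2]++ -> VV[2]=[0, 0, 4], msg_vec=[0, 0, 4]; VV[0]=max(VV[0],msg_vec) then VV[0][0]++ -> VV[0]=[5, 1, 4]
Event 3 stamp: [0, 0, 1]
Event 6 stamp: [0, 0, 2]
[0, 0, 1] <= [0, 0, 2]? True. Equal? False. Happens-before: True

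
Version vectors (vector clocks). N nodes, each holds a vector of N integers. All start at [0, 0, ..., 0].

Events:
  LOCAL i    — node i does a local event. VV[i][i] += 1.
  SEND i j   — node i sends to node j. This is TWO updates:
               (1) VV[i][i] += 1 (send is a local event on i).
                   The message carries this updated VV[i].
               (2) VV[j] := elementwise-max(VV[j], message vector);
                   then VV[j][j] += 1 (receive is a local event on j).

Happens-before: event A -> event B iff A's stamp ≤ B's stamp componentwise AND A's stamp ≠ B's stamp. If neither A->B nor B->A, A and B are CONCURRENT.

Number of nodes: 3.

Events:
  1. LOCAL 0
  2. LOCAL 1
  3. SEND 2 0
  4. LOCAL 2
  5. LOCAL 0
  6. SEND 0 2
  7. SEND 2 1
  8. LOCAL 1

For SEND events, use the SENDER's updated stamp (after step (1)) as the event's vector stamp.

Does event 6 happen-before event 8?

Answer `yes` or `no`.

Initial: VV[0]=[0, 0, 0]
Initial: VV[1]=[0, 0, 0]
Initial: VV[2]=[0, 0, 0]
Event 1: LOCAL 0: VV[0][0]++ -> VV[0]=[1, 0, 0]
Event 2: LOCAL 1: VV[1][1]++ -> VV[1]=[0, 1, 0]
Event 3: SEND 2->0: VV[2][2]++ -> VV[2]=[0, 0, 1], msg_vec=[0, 0, 1]; VV[0]=max(VV[0],msg_vec) then VV[0][0]++ -> VV[0]=[2, 0, 1]
Event 4: LOCAL 2: VV[2][2]++ -> VV[2]=[0, 0, 2]
Event 5: LOCAL 0: VV[0][0]++ -> VV[0]=[3, 0, 1]
Event 6: SEND 0->2: VV[0][0]++ -> VV[0]=[4, 0, 1], msg_vec=[4, 0, 1]; VV[2]=max(VV[2],msg_vec) then VV[2][2]++ -> VV[2]=[4, 0, 3]
Event 7: SEND 2->1: VV[2][2]++ -> VV[2]=[4, 0, 4], msg_vec=[4, 0, 4]; VV[1]=max(VV[1],msg_vec) then VV[1][1]++ -> VV[1]=[4, 2, 4]
Event 8: LOCAL 1: VV[1][1]++ -> VV[1]=[4, 3, 4]
Event 6 stamp: [4, 0, 1]
Event 8 stamp: [4, 3, 4]
[4, 0, 1] <= [4, 3, 4]? True. Equal? False. Happens-before: True

Answer: yes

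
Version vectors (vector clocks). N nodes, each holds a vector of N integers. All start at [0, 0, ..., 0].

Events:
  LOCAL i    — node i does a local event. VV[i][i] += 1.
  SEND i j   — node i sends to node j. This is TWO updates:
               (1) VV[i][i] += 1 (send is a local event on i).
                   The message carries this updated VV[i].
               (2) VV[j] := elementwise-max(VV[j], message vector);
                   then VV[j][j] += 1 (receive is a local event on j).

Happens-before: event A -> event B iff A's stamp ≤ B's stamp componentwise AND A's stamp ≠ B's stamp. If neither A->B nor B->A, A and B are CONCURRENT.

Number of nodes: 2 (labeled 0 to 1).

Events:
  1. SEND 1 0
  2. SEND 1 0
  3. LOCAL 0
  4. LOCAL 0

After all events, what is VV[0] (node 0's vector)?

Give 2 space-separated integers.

Initial: VV[0]=[0, 0]
Initial: VV[1]=[0, 0]
Event 1: SEND 1->0: VV[1][1]++ -> VV[1]=[0, 1], msg_vec=[0, 1]; VV[0]=max(VV[0],msg_vec) then VV[0][0]++ -> VV[0]=[1, 1]
Event 2: SEND 1->0: VV[1][1]++ -> VV[1]=[0, 2], msg_vec=[0, 2]; VV[0]=max(VV[0],msg_vec) then VV[0][0]++ -> VV[0]=[2, 2]
Event 3: LOCAL 0: VV[0][0]++ -> VV[0]=[3, 2]
Event 4: LOCAL 0: VV[0][0]++ -> VV[0]=[4, 2]
Final vectors: VV[0]=[4, 2]; VV[1]=[0, 2]

Answer: 4 2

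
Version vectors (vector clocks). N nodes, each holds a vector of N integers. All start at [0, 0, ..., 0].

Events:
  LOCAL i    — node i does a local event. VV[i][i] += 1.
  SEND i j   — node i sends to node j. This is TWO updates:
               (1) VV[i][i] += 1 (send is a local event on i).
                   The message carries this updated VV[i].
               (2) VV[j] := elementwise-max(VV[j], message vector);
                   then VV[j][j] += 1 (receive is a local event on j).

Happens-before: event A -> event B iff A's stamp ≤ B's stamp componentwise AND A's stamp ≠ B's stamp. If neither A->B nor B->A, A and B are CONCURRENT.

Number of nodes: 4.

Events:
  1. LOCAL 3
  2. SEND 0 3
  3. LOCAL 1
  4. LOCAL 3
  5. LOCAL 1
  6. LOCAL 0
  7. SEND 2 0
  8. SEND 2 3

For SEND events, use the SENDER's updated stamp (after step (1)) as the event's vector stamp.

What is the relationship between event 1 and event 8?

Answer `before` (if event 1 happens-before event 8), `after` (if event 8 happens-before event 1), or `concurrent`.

Initial: VV[0]=[0, 0, 0, 0]
Initial: VV[1]=[0, 0, 0, 0]
Initial: VV[2]=[0, 0, 0, 0]
Initial: VV[3]=[0, 0, 0, 0]
Event 1: LOCAL 3: VV[3][3]++ -> VV[3]=[0, 0, 0, 1]
Event 2: SEND 0->3: VV[0][0]++ -> VV[0]=[1, 0, 0, 0], msg_vec=[1, 0, 0, 0]; VV[3]=max(VV[3],msg_vec) then VV[3][3]++ -> VV[3]=[1, 0, 0, 2]
Event 3: LOCAL 1: VV[1][1]++ -> VV[1]=[0, 1, 0, 0]
Event 4: LOCAL 3: VV[3][3]++ -> VV[3]=[1, 0, 0, 3]
Event 5: LOCAL 1: VV[1][1]++ -> VV[1]=[0, 2, 0, 0]
Event 6: LOCAL 0: VV[0][0]++ -> VV[0]=[2, 0, 0, 0]
Event 7: SEND 2->0: VV[2][2]++ -> VV[2]=[0, 0, 1, 0], msg_vec=[0, 0, 1, 0]; VV[0]=max(VV[0],msg_vec) then VV[0][0]++ -> VV[0]=[3, 0, 1, 0]
Event 8: SEND 2->3: VV[2][2]++ -> VV[2]=[0, 0, 2, 0], msg_vec=[0, 0, 2, 0]; VV[3]=max(VV[3],msg_vec) then VV[3][3]++ -> VV[3]=[1, 0, 2, 4]
Event 1 stamp: [0, 0, 0, 1]
Event 8 stamp: [0, 0, 2, 0]
[0, 0, 0, 1] <= [0, 0, 2, 0]? False
[0, 0, 2, 0] <= [0, 0, 0, 1]? False
Relation: concurrent

Answer: concurrent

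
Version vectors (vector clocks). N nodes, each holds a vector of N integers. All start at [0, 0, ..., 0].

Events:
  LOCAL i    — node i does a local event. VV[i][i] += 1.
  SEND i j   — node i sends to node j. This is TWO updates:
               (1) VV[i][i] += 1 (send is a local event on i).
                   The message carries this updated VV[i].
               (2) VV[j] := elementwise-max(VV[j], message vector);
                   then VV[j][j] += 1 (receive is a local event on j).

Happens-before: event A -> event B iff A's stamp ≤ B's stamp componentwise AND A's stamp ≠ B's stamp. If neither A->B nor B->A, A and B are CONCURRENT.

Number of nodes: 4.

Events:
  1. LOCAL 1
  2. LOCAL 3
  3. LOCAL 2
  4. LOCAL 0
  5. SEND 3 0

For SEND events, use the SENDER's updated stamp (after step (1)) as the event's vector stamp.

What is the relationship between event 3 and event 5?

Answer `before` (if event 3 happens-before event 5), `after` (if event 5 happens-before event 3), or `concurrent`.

Initial: VV[0]=[0, 0, 0, 0]
Initial: VV[1]=[0, 0, 0, 0]
Initial: VV[2]=[0, 0, 0, 0]
Initial: VV[3]=[0, 0, 0, 0]
Event 1: LOCAL 1: VV[1][1]++ -> VV[1]=[0, 1, 0, 0]
Event 2: LOCAL 3: VV[3][3]++ -> VV[3]=[0, 0, 0, 1]
Event 3: LOCAL 2: VV[2][2]++ -> VV[2]=[0, 0, 1, 0]
Event 4: LOCAL 0: VV[0][0]++ -> VV[0]=[1, 0, 0, 0]
Event 5: SEND 3->0: VV[3][3]++ -> VV[3]=[0, 0, 0, 2], msg_vec=[0, 0, 0, 2]; VV[0]=max(VV[0],msg_vec) then VV[0][0]++ -> VV[0]=[2, 0, 0, 2]
Event 3 stamp: [0, 0, 1, 0]
Event 5 stamp: [0, 0, 0, 2]
[0, 0, 1, 0] <= [0, 0, 0, 2]? False
[0, 0, 0, 2] <= [0, 0, 1, 0]? False
Relation: concurrent

Answer: concurrent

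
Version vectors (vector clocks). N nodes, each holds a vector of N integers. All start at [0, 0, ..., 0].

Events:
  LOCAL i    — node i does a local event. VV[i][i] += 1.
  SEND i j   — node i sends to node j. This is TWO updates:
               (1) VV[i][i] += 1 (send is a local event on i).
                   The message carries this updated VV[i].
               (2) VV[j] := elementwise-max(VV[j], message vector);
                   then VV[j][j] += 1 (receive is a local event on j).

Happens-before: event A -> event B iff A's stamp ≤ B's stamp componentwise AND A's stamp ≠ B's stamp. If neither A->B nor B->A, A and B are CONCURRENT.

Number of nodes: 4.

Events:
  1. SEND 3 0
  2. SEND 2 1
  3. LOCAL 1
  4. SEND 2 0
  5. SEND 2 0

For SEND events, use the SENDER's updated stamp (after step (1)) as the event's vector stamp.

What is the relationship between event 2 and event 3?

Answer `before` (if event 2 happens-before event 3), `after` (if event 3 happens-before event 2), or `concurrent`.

Initial: VV[0]=[0, 0, 0, 0]
Initial: VV[1]=[0, 0, 0, 0]
Initial: VV[2]=[0, 0, 0, 0]
Initial: VV[3]=[0, 0, 0, 0]
Event 1: SEND 3->0: VV[3][3]++ -> VV[3]=[0, 0, 0, 1], msg_vec=[0, 0, 0, 1]; VV[0]=max(VV[0],msg_vec) then VV[0][0]++ -> VV[0]=[1, 0, 0, 1]
Event 2: SEND 2->1: VV[2][2]++ -> VV[2]=[0, 0, 1, 0], msg_vec=[0, 0, 1, 0]; VV[1]=max(VV[1],msg_vec) then VV[1][1]++ -> VV[1]=[0, 1, 1, 0]
Event 3: LOCAL 1: VV[1][1]++ -> VV[1]=[0, 2, 1, 0]
Event 4: SEND 2->0: VV[2][2]++ -> VV[2]=[0, 0, 2, 0], msg_vec=[0, 0, 2, 0]; VV[0]=max(VV[0],msg_vec) then VV[0][0]++ -> VV[0]=[2, 0, 2, 1]
Event 5: SEND 2->0: VV[2][2]++ -> VV[2]=[0, 0, 3, 0], msg_vec=[0, 0, 3, 0]; VV[0]=max(VV[0],msg_vec) then VV[0][0]++ -> VV[0]=[3, 0, 3, 1]
Event 2 stamp: [0, 0, 1, 0]
Event 3 stamp: [0, 2, 1, 0]
[0, 0, 1, 0] <= [0, 2, 1, 0]? True
[0, 2, 1, 0] <= [0, 0, 1, 0]? False
Relation: before

Answer: before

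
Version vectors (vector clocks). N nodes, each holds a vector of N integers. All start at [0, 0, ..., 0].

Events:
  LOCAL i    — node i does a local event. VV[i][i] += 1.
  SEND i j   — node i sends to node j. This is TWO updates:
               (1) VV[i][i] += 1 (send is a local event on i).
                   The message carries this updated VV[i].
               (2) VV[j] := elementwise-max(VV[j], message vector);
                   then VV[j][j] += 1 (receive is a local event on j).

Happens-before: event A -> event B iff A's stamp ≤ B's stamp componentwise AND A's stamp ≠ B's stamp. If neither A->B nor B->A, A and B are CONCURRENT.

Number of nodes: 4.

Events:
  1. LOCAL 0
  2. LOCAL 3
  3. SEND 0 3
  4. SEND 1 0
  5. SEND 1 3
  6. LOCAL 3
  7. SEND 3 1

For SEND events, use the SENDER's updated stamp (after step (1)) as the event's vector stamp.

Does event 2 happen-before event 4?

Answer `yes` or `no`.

Initial: VV[0]=[0, 0, 0, 0]
Initial: VV[1]=[0, 0, 0, 0]
Initial: VV[2]=[0, 0, 0, 0]
Initial: VV[3]=[0, 0, 0, 0]
Event 1: LOCAL 0: VV[0][0]++ -> VV[0]=[1, 0, 0, 0]
Event 2: LOCAL 3: VV[3][3]++ -> VV[3]=[0, 0, 0, 1]
Event 3: SEND 0->3: VV[0][0]++ -> VV[0]=[2, 0, 0, 0], msg_vec=[2, 0, 0, 0]; VV[3]=max(VV[3],msg_vec) then VV[3][3]++ -> VV[3]=[2, 0, 0, 2]
Event 4: SEND 1->0: VV[1][1]++ -> VV[1]=[0, 1, 0, 0], msg_vec=[0, 1, 0, 0]; VV[0]=max(VV[0],msg_vec) then VV[0][0]++ -> VV[0]=[3, 1, 0, 0]
Event 5: SEND 1->3: VV[1][1]++ -> VV[1]=[0, 2, 0, 0], msg_vec=[0, 2, 0, 0]; VV[3]=max(VV[3],msg_vec) then VV[3][3]++ -> VV[3]=[2, 2, 0, 3]
Event 6: LOCAL 3: VV[3][3]++ -> VV[3]=[2, 2, 0, 4]
Event 7: SEND 3->1: VV[3][3]++ -> VV[3]=[2, 2, 0, 5], msg_vec=[2, 2, 0, 5]; VV[1]=max(VV[1],msg_vec) then VV[1][1]++ -> VV[1]=[2, 3, 0, 5]
Event 2 stamp: [0, 0, 0, 1]
Event 4 stamp: [0, 1, 0, 0]
[0, 0, 0, 1] <= [0, 1, 0, 0]? False. Equal? False. Happens-before: False

Answer: no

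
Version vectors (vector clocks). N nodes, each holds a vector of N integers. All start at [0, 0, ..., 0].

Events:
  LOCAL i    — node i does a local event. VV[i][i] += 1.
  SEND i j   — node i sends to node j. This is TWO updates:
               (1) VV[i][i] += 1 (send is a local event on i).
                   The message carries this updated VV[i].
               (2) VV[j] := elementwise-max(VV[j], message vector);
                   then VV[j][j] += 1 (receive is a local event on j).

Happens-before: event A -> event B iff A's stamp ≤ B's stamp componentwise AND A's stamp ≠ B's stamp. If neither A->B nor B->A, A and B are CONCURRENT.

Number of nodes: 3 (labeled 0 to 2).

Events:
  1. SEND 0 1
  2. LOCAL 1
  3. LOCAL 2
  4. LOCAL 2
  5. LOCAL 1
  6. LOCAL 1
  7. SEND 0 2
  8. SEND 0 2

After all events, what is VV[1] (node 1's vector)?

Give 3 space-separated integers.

Answer: 1 4 0

Derivation:
Initial: VV[0]=[0, 0, 0]
Initial: VV[1]=[0, 0, 0]
Initial: VV[2]=[0, 0, 0]
Event 1: SEND 0->1: VV[0][0]++ -> VV[0]=[1, 0, 0], msg_vec=[1, 0, 0]; VV[1]=max(VV[1],msg_vec) then VV[1][1]++ -> VV[1]=[1, 1, 0]
Event 2: LOCAL 1: VV[1][1]++ -> VV[1]=[1, 2, 0]
Event 3: LOCAL 2: VV[2][2]++ -> VV[2]=[0, 0, 1]
Event 4: LOCAL 2: VV[2][2]++ -> VV[2]=[0, 0, 2]
Event 5: LOCAL 1: VV[1][1]++ -> VV[1]=[1, 3, 0]
Event 6: LOCAL 1: VV[1][1]++ -> VV[1]=[1, 4, 0]
Event 7: SEND 0->2: VV[0][0]++ -> VV[0]=[2, 0, 0], msg_vec=[2, 0, 0]; VV[2]=max(VV[2],msg_vec) then VV[2][2]++ -> VV[2]=[2, 0, 3]
Event 8: SEND 0->2: VV[0][0]++ -> VV[0]=[3, 0, 0], msg_vec=[3, 0, 0]; VV[2]=max(VV[2],msg_vec) then VV[2][2]++ -> VV[2]=[3, 0, 4]
Final vectors: VV[0]=[3, 0, 0]; VV[1]=[1, 4, 0]; VV[2]=[3, 0, 4]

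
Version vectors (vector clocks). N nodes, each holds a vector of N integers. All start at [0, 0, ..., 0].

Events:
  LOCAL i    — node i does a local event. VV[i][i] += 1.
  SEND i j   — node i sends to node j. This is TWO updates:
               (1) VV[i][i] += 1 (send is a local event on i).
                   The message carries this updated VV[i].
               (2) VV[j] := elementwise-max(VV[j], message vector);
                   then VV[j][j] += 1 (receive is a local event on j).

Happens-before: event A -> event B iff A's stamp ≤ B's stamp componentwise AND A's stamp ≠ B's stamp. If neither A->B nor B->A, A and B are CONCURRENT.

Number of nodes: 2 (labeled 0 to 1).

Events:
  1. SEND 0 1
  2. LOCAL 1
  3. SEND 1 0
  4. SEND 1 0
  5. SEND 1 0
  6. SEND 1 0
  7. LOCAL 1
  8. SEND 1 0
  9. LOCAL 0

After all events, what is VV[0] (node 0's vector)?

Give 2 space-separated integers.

Initial: VV[0]=[0, 0]
Initial: VV[1]=[0, 0]
Event 1: SEND 0->1: VV[0][0]++ -> VV[0]=[1, 0], msg_vec=[1, 0]; VV[1]=max(VV[1],msg_vec) then VV[1][1]++ -> VV[1]=[1, 1]
Event 2: LOCAL 1: VV[1][1]++ -> VV[1]=[1, 2]
Event 3: SEND 1->0: VV[1][1]++ -> VV[1]=[1, 3], msg_vec=[1, 3]; VV[0]=max(VV[0],msg_vec) then VV[0][0]++ -> VV[0]=[2, 3]
Event 4: SEND 1->0: VV[1][1]++ -> VV[1]=[1, 4], msg_vec=[1, 4]; VV[0]=max(VV[0],msg_vec) then VV[0][0]++ -> VV[0]=[3, 4]
Event 5: SEND 1->0: VV[1][1]++ -> VV[1]=[1, 5], msg_vec=[1, 5]; VV[0]=max(VV[0],msg_vec) then VV[0][0]++ -> VV[0]=[4, 5]
Event 6: SEND 1->0: VV[1][1]++ -> VV[1]=[1, 6], msg_vec=[1, 6]; VV[0]=max(VV[0],msg_vec) then VV[0][0]++ -> VV[0]=[5, 6]
Event 7: LOCAL 1: VV[1][1]++ -> VV[1]=[1, 7]
Event 8: SEND 1->0: VV[1][1]++ -> VV[1]=[1, 8], msg_vec=[1, 8]; VV[0]=max(VV[0],msg_vec) then VV[0][0]++ -> VV[0]=[6, 8]
Event 9: LOCAL 0: VV[0][0]++ -> VV[0]=[7, 8]
Final vectors: VV[0]=[7, 8]; VV[1]=[1, 8]

Answer: 7 8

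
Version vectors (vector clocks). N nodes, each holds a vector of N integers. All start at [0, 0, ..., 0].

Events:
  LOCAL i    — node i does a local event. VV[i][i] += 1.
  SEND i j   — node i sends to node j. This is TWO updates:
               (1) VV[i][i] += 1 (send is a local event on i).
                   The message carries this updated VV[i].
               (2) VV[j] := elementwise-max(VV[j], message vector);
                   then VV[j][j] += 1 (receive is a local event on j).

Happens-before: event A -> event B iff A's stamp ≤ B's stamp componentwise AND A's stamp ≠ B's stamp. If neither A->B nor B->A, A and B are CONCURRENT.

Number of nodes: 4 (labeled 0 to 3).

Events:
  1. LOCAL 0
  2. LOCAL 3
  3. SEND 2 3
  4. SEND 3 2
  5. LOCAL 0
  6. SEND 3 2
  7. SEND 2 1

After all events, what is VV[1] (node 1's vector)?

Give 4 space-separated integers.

Initial: VV[0]=[0, 0, 0, 0]
Initial: VV[1]=[0, 0, 0, 0]
Initial: VV[2]=[0, 0, 0, 0]
Initial: VV[3]=[0, 0, 0, 0]
Event 1: LOCAL 0: VV[0][0]++ -> VV[0]=[1, 0, 0, 0]
Event 2: LOCAL 3: VV[3][3]++ -> VV[3]=[0, 0, 0, 1]
Event 3: SEND 2->3: VV[2][2]++ -> VV[2]=[0, 0, 1, 0], msg_vec=[0, 0, 1, 0]; VV[3]=max(VV[3],msg_vec) then VV[3][3]++ -> VV[3]=[0, 0, 1, 2]
Event 4: SEND 3->2: VV[3][3]++ -> VV[3]=[0, 0, 1, 3], msg_vec=[0, 0, 1, 3]; VV[2]=max(VV[2],msg_vec) then VV[2][2]++ -> VV[2]=[0, 0, 2, 3]
Event 5: LOCAL 0: VV[0][0]++ -> VV[0]=[2, 0, 0, 0]
Event 6: SEND 3->2: VV[3][3]++ -> VV[3]=[0, 0, 1, 4], msg_vec=[0, 0, 1, 4]; VV[2]=max(VV[2],msg_vec) then VV[2][2]++ -> VV[2]=[0, 0, 3, 4]
Event 7: SEND 2->1: VV[2][2]++ -> VV[2]=[0, 0, 4, 4], msg_vec=[0, 0, 4, 4]; VV[1]=max(VV[1],msg_vec) then VV[1][1]++ -> VV[1]=[0, 1, 4, 4]
Final vectors: VV[0]=[2, 0, 0, 0]; VV[1]=[0, 1, 4, 4]; VV[2]=[0, 0, 4, 4]; VV[3]=[0, 0, 1, 4]

Answer: 0 1 4 4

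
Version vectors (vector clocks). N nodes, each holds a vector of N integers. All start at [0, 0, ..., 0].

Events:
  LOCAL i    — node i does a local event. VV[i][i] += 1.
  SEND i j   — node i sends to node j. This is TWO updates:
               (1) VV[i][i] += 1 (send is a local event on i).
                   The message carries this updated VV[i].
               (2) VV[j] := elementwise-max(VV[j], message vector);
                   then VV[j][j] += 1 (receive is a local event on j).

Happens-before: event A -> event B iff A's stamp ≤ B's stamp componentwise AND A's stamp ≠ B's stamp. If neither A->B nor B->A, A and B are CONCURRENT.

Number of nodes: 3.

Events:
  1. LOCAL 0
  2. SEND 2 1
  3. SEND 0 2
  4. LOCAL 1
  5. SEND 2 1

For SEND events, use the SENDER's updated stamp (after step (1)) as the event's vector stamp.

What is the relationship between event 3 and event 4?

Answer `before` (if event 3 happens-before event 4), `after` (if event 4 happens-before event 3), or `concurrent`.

Answer: concurrent

Derivation:
Initial: VV[0]=[0, 0, 0]
Initial: VV[1]=[0, 0, 0]
Initial: VV[2]=[0, 0, 0]
Event 1: LOCAL 0: VV[0][0]++ -> VV[0]=[1, 0, 0]
Event 2: SEND 2->1: VV[2][2]++ -> VV[2]=[0, 0, 1], msg_vec=[0, 0, 1]; VV[1]=max(VV[1],msg_vec) then VV[1][1]++ -> VV[1]=[0, 1, 1]
Event 3: SEND 0->2: VV[0][0]++ -> VV[0]=[2, 0, 0], msg_vec=[2, 0, 0]; VV[2]=max(VV[2],msg_vec) then VV[2][2]++ -> VV[2]=[2, 0, 2]
Event 4: LOCAL 1: VV[1][1]++ -> VV[1]=[0, 2, 1]
Event 5: SEND 2->1: VV[2][2]++ -> VV[2]=[2, 0, 3], msg_vec=[2, 0, 3]; VV[1]=max(VV[1],msg_vec) then VV[1][1]++ -> VV[1]=[2, 3, 3]
Event 3 stamp: [2, 0, 0]
Event 4 stamp: [0, 2, 1]
[2, 0, 0] <= [0, 2, 1]? False
[0, 2, 1] <= [2, 0, 0]? False
Relation: concurrent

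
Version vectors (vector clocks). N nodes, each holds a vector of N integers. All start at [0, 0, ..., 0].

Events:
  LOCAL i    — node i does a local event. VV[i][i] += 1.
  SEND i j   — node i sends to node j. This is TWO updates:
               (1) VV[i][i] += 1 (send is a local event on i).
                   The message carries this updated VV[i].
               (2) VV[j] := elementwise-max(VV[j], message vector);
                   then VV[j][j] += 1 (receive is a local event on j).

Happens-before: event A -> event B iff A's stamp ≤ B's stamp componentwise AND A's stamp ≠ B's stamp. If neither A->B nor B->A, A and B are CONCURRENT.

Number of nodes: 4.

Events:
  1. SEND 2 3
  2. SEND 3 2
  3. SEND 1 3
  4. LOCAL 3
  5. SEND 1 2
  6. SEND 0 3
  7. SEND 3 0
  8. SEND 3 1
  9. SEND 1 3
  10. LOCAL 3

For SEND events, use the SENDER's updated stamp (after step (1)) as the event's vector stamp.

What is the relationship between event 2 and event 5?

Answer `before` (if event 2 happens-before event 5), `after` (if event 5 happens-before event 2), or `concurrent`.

Answer: concurrent

Derivation:
Initial: VV[0]=[0, 0, 0, 0]
Initial: VV[1]=[0, 0, 0, 0]
Initial: VV[2]=[0, 0, 0, 0]
Initial: VV[3]=[0, 0, 0, 0]
Event 1: SEND 2->3: VV[2][2]++ -> VV[2]=[0, 0, 1, 0], msg_vec=[0, 0, 1, 0]; VV[3]=max(VV[3],msg_vec) then VV[3][3]++ -> VV[3]=[0, 0, 1, 1]
Event 2: SEND 3->2: VV[3][3]++ -> VV[3]=[0, 0, 1, 2], msg_vec=[0, 0, 1, 2]; VV[2]=max(VV[2],msg_vec) then VV[2][2]++ -> VV[2]=[0, 0, 2, 2]
Event 3: SEND 1->3: VV[1][1]++ -> VV[1]=[0, 1, 0, 0], msg_vec=[0, 1, 0, 0]; VV[3]=max(VV[3],msg_vec) then VV[3][3]++ -> VV[3]=[0, 1, 1, 3]
Event 4: LOCAL 3: VV[3][3]++ -> VV[3]=[0, 1, 1, 4]
Event 5: SEND 1->2: VV[1][1]++ -> VV[1]=[0, 2, 0, 0], msg_vec=[0, 2, 0, 0]; VV[2]=max(VV[2],msg_vec) then VV[2][2]++ -> VV[2]=[0, 2, 3, 2]
Event 6: SEND 0->3: VV[0][0]++ -> VV[0]=[1, 0, 0, 0], msg_vec=[1, 0, 0, 0]; VV[3]=max(VV[3],msg_vec) then VV[3][3]++ -> VV[3]=[1, 1, 1, 5]
Event 7: SEND 3->0: VV[3][3]++ -> VV[3]=[1, 1, 1, 6], msg_vec=[1, 1, 1, 6]; VV[0]=max(VV[0],msg_vec) then VV[0][0]++ -> VV[0]=[2, 1, 1, 6]
Event 8: SEND 3->1: VV[3][3]++ -> VV[3]=[1, 1, 1, 7], msg_vec=[1, 1, 1, 7]; VV[1]=max(VV[1],msg_vec) then VV[1][1]++ -> VV[1]=[1, 3, 1, 7]
Event 9: SEND 1->3: VV[1][1]++ -> VV[1]=[1, 4, 1, 7], msg_vec=[1, 4, 1, 7]; VV[3]=max(VV[3],msg_vec) then VV[3][3]++ -> VV[3]=[1, 4, 1, 8]
Event 10: LOCAL 3: VV[3][3]++ -> VV[3]=[1, 4, 1, 9]
Event 2 stamp: [0, 0, 1, 2]
Event 5 stamp: [0, 2, 0, 0]
[0, 0, 1, 2] <= [0, 2, 0, 0]? False
[0, 2, 0, 0] <= [0, 0, 1, 2]? False
Relation: concurrent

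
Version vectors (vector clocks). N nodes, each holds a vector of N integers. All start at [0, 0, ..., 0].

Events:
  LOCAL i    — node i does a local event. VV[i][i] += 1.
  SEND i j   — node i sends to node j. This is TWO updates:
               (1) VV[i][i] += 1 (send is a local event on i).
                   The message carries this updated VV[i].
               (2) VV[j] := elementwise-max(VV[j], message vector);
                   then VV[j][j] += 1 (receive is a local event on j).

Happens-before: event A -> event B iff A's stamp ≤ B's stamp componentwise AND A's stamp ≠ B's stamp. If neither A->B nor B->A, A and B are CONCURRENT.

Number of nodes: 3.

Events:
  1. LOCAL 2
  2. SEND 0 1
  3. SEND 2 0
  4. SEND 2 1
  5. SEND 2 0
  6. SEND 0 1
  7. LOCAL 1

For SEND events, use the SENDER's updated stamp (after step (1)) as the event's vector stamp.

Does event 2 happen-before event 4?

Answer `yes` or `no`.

Initial: VV[0]=[0, 0, 0]
Initial: VV[1]=[0, 0, 0]
Initial: VV[2]=[0, 0, 0]
Event 1: LOCAL 2: VV[2][2]++ -> VV[2]=[0, 0, 1]
Event 2: SEND 0->1: VV[0][0]++ -> VV[0]=[1, 0, 0], msg_vec=[1, 0, 0]; VV[1]=max(VV[1],msg_vec) then VV[1][1]++ -> VV[1]=[1, 1, 0]
Event 3: SEND 2->0: VV[2][2]++ -> VV[2]=[0, 0, 2], msg_vec=[0, 0, 2]; VV[0]=max(VV[0],msg_vec) then VV[0][0]++ -> VV[0]=[2, 0, 2]
Event 4: SEND 2->1: VV[2][2]++ -> VV[2]=[0, 0, 3], msg_vec=[0, 0, 3]; VV[1]=max(VV[1],msg_vec) then VV[1][1]++ -> VV[1]=[1, 2, 3]
Event 5: SEND 2->0: VV[2][2]++ -> VV[2]=[0, 0, 4], msg_vec=[0, 0, 4]; VV[0]=max(VV[0],msg_vec) then VV[0][0]++ -> VV[0]=[3, 0, 4]
Event 6: SEND 0->1: VV[0][0]++ -> VV[0]=[4, 0, 4], msg_vec=[4, 0, 4]; VV[1]=max(VV[1],msg_vec) then VV[1][1]++ -> VV[1]=[4, 3, 4]
Event 7: LOCAL 1: VV[1][1]++ -> VV[1]=[4, 4, 4]
Event 2 stamp: [1, 0, 0]
Event 4 stamp: [0, 0, 3]
[1, 0, 0] <= [0, 0, 3]? False. Equal? False. Happens-before: False

Answer: no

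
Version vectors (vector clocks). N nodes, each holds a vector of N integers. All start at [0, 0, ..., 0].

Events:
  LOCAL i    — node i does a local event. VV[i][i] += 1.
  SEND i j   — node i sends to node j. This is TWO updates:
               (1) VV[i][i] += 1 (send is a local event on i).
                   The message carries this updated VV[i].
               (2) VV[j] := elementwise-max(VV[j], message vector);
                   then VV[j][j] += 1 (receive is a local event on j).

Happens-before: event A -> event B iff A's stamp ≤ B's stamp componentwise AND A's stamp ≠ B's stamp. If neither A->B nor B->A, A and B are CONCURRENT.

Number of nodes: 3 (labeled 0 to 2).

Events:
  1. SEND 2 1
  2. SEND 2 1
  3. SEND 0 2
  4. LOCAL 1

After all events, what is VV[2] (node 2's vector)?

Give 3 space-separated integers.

Initial: VV[0]=[0, 0, 0]
Initial: VV[1]=[0, 0, 0]
Initial: VV[2]=[0, 0, 0]
Event 1: SEND 2->1: VV[2][2]++ -> VV[2]=[0, 0, 1], msg_vec=[0, 0, 1]; VV[1]=max(VV[1],msg_vec) then VV[1][1]++ -> VV[1]=[0, 1, 1]
Event 2: SEND 2->1: VV[2][2]++ -> VV[2]=[0, 0, 2], msg_vec=[0, 0, 2]; VV[1]=max(VV[1],msg_vec) then VV[1][1]++ -> VV[1]=[0, 2, 2]
Event 3: SEND 0->2: VV[0][0]++ -> VV[0]=[1, 0, 0], msg_vec=[1, 0, 0]; VV[2]=max(VV[2],msg_vec) then VV[2][2]++ -> VV[2]=[1, 0, 3]
Event 4: LOCAL 1: VV[1][1]++ -> VV[1]=[0, 3, 2]
Final vectors: VV[0]=[1, 0, 0]; VV[1]=[0, 3, 2]; VV[2]=[1, 0, 3]

Answer: 1 0 3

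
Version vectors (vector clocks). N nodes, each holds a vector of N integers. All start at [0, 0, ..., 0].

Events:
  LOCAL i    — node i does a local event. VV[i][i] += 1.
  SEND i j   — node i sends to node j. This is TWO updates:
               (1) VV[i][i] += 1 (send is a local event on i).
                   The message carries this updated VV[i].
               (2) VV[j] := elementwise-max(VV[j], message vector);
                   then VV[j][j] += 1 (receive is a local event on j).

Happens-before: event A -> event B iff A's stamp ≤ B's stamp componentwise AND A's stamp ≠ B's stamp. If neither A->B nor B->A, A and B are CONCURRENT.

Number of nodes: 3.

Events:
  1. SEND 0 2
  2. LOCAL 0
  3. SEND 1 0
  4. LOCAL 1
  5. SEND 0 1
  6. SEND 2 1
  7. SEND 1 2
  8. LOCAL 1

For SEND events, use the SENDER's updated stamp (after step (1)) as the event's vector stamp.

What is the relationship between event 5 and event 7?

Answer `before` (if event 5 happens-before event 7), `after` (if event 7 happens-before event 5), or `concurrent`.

Initial: VV[0]=[0, 0, 0]
Initial: VV[1]=[0, 0, 0]
Initial: VV[2]=[0, 0, 0]
Event 1: SEND 0->2: VV[0][0]++ -> VV[0]=[1, 0, 0], msg_vec=[1, 0, 0]; VV[2]=max(VV[2],msg_vec) then VV[2][2]++ -> VV[2]=[1, 0, 1]
Event 2: LOCAL 0: VV[0][0]++ -> VV[0]=[2, 0, 0]
Event 3: SEND 1->0: VV[1][1]++ -> VV[1]=[0, 1, 0], msg_vec=[0, 1, 0]; VV[0]=max(VV[0],msg_vec) then VV[0][0]++ -> VV[0]=[3, 1, 0]
Event 4: LOCAL 1: VV[1][1]++ -> VV[1]=[0, 2, 0]
Event 5: SEND 0->1: VV[0][0]++ -> VV[0]=[4, 1, 0], msg_vec=[4, 1, 0]; VV[1]=max(VV[1],msg_vec) then VV[1][1]++ -> VV[1]=[4, 3, 0]
Event 6: SEND 2->1: VV[2][2]++ -> VV[2]=[1, 0, 2], msg_vec=[1, 0, 2]; VV[1]=max(VV[1],msg_vec) then VV[1][1]++ -> VV[1]=[4, 4, 2]
Event 7: SEND 1->2: VV[1][1]++ -> VV[1]=[4, 5, 2], msg_vec=[4, 5, 2]; VV[2]=max(VV[2],msg_vec) then VV[2][2]++ -> VV[2]=[4, 5, 3]
Event 8: LOCAL 1: VV[1][1]++ -> VV[1]=[4, 6, 2]
Event 5 stamp: [4, 1, 0]
Event 7 stamp: [4, 5, 2]
[4, 1, 0] <= [4, 5, 2]? True
[4, 5, 2] <= [4, 1, 0]? False
Relation: before

Answer: before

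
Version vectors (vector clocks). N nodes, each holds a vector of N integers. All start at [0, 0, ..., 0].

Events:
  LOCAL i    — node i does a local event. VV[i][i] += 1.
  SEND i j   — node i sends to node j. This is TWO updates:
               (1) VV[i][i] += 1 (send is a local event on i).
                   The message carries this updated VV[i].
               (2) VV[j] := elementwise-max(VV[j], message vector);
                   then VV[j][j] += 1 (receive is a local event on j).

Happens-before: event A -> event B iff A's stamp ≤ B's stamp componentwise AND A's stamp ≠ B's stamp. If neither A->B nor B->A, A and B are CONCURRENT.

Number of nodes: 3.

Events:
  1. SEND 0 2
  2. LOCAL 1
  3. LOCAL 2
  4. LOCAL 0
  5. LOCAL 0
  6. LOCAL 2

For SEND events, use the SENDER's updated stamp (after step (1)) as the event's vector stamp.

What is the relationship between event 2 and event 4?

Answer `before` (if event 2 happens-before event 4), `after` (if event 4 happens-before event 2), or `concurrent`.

Initial: VV[0]=[0, 0, 0]
Initial: VV[1]=[0, 0, 0]
Initial: VV[2]=[0, 0, 0]
Event 1: SEND 0->2: VV[0][0]++ -> VV[0]=[1, 0, 0], msg_vec=[1, 0, 0]; VV[2]=max(VV[2],msg_vec) then VV[2][2]++ -> VV[2]=[1, 0, 1]
Event 2: LOCAL 1: VV[1][1]++ -> VV[1]=[0, 1, 0]
Event 3: LOCAL 2: VV[2][2]++ -> VV[2]=[1, 0, 2]
Event 4: LOCAL 0: VV[0][0]++ -> VV[0]=[2, 0, 0]
Event 5: LOCAL 0: VV[0][0]++ -> VV[0]=[3, 0, 0]
Event 6: LOCAL 2: VV[2][2]++ -> VV[2]=[1, 0, 3]
Event 2 stamp: [0, 1, 0]
Event 4 stamp: [2, 0, 0]
[0, 1, 0] <= [2, 0, 0]? False
[2, 0, 0] <= [0, 1, 0]? False
Relation: concurrent

Answer: concurrent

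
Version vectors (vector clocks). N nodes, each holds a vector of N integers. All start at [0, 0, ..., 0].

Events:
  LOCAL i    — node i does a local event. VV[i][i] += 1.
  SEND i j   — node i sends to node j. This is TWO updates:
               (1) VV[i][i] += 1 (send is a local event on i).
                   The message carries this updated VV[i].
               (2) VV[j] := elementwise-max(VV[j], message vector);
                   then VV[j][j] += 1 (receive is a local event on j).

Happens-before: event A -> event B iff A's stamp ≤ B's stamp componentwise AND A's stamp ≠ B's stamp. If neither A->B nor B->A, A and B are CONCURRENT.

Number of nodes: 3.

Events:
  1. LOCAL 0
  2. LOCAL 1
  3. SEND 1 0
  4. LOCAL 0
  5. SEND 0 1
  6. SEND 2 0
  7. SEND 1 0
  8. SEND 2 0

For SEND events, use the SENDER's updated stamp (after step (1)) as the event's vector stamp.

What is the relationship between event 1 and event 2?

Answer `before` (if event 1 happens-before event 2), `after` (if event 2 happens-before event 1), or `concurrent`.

Answer: concurrent

Derivation:
Initial: VV[0]=[0, 0, 0]
Initial: VV[1]=[0, 0, 0]
Initial: VV[2]=[0, 0, 0]
Event 1: LOCAL 0: VV[0][0]++ -> VV[0]=[1, 0, 0]
Event 2: LOCAL 1: VV[1][1]++ -> VV[1]=[0, 1, 0]
Event 3: SEND 1->0: VV[1][1]++ -> VV[1]=[0, 2, 0], msg_vec=[0, 2, 0]; VV[0]=max(VV[0],msg_vec) then VV[0][0]++ -> VV[0]=[2, 2, 0]
Event 4: LOCAL 0: VV[0][0]++ -> VV[0]=[3, 2, 0]
Event 5: SEND 0->1: VV[0][0]++ -> VV[0]=[4, 2, 0], msg_vec=[4, 2, 0]; VV[1]=max(VV[1],msg_vec) then VV[1][1]++ -> VV[1]=[4, 3, 0]
Event 6: SEND 2->0: VV[2][2]++ -> VV[2]=[0, 0, 1], msg_vec=[0, 0, 1]; VV[0]=max(VV[0],msg_vec) then VV[0][0]++ -> VV[0]=[5, 2, 1]
Event 7: SEND 1->0: VV[1][1]++ -> VV[1]=[4, 4, 0], msg_vec=[4, 4, 0]; VV[0]=max(VV[0],msg_vec) then VV[0][0]++ -> VV[0]=[6, 4, 1]
Event 8: SEND 2->0: VV[2][2]++ -> VV[2]=[0, 0, 2], msg_vec=[0, 0, 2]; VV[0]=max(VV[0],msg_vec) then VV[0][0]++ -> VV[0]=[7, 4, 2]
Event 1 stamp: [1, 0, 0]
Event 2 stamp: [0, 1, 0]
[1, 0, 0] <= [0, 1, 0]? False
[0, 1, 0] <= [1, 0, 0]? False
Relation: concurrent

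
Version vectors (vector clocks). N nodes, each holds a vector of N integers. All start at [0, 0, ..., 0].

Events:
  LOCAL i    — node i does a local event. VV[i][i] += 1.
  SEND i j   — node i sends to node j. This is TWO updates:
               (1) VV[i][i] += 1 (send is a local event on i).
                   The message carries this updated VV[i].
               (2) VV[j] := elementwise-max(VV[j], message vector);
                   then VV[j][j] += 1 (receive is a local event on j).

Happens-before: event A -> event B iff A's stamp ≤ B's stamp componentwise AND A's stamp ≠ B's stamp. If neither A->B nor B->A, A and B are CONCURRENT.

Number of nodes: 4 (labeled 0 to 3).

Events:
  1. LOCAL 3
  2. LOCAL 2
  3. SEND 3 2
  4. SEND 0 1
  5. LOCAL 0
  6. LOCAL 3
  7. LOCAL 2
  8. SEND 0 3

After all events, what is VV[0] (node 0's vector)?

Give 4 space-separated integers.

Answer: 3 0 0 0

Derivation:
Initial: VV[0]=[0, 0, 0, 0]
Initial: VV[1]=[0, 0, 0, 0]
Initial: VV[2]=[0, 0, 0, 0]
Initial: VV[3]=[0, 0, 0, 0]
Event 1: LOCAL 3: VV[3][3]++ -> VV[3]=[0, 0, 0, 1]
Event 2: LOCAL 2: VV[2][2]++ -> VV[2]=[0, 0, 1, 0]
Event 3: SEND 3->2: VV[3][3]++ -> VV[3]=[0, 0, 0, 2], msg_vec=[0, 0, 0, 2]; VV[2]=max(VV[2],msg_vec) then VV[2][2]++ -> VV[2]=[0, 0, 2, 2]
Event 4: SEND 0->1: VV[0][0]++ -> VV[0]=[1, 0, 0, 0], msg_vec=[1, 0, 0, 0]; VV[1]=max(VV[1],msg_vec) then VV[1][1]++ -> VV[1]=[1, 1, 0, 0]
Event 5: LOCAL 0: VV[0][0]++ -> VV[0]=[2, 0, 0, 0]
Event 6: LOCAL 3: VV[3][3]++ -> VV[3]=[0, 0, 0, 3]
Event 7: LOCAL 2: VV[2][2]++ -> VV[2]=[0, 0, 3, 2]
Event 8: SEND 0->3: VV[0][0]++ -> VV[0]=[3, 0, 0, 0], msg_vec=[3, 0, 0, 0]; VV[3]=max(VV[3],msg_vec) then VV[3][3]++ -> VV[3]=[3, 0, 0, 4]
Final vectors: VV[0]=[3, 0, 0, 0]; VV[1]=[1, 1, 0, 0]; VV[2]=[0, 0, 3, 2]; VV[3]=[3, 0, 0, 4]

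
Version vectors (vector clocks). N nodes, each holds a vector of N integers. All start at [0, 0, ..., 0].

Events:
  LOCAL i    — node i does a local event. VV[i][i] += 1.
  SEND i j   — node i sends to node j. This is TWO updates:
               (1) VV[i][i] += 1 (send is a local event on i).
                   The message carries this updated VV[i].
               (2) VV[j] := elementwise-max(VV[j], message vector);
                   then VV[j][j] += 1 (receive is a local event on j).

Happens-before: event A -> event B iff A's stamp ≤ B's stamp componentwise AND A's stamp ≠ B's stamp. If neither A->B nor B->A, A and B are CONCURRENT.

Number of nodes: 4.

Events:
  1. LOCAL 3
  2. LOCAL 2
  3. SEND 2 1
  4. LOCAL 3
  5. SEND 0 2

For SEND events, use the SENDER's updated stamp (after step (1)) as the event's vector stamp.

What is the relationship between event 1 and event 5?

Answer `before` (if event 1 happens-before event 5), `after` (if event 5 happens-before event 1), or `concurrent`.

Initial: VV[0]=[0, 0, 0, 0]
Initial: VV[1]=[0, 0, 0, 0]
Initial: VV[2]=[0, 0, 0, 0]
Initial: VV[3]=[0, 0, 0, 0]
Event 1: LOCAL 3: VV[3][3]++ -> VV[3]=[0, 0, 0, 1]
Event 2: LOCAL 2: VV[2][2]++ -> VV[2]=[0, 0, 1, 0]
Event 3: SEND 2->1: VV[2][2]++ -> VV[2]=[0, 0, 2, 0], msg_vec=[0, 0, 2, 0]; VV[1]=max(VV[1],msg_vec) then VV[1][1]++ -> VV[1]=[0, 1, 2, 0]
Event 4: LOCAL 3: VV[3][3]++ -> VV[3]=[0, 0, 0, 2]
Event 5: SEND 0->2: VV[0][0]++ -> VV[0]=[1, 0, 0, 0], msg_vec=[1, 0, 0, 0]; VV[2]=max(VV[2],msg_vec) then VV[2][2]++ -> VV[2]=[1, 0, 3, 0]
Event 1 stamp: [0, 0, 0, 1]
Event 5 stamp: [1, 0, 0, 0]
[0, 0, 0, 1] <= [1, 0, 0, 0]? False
[1, 0, 0, 0] <= [0, 0, 0, 1]? False
Relation: concurrent

Answer: concurrent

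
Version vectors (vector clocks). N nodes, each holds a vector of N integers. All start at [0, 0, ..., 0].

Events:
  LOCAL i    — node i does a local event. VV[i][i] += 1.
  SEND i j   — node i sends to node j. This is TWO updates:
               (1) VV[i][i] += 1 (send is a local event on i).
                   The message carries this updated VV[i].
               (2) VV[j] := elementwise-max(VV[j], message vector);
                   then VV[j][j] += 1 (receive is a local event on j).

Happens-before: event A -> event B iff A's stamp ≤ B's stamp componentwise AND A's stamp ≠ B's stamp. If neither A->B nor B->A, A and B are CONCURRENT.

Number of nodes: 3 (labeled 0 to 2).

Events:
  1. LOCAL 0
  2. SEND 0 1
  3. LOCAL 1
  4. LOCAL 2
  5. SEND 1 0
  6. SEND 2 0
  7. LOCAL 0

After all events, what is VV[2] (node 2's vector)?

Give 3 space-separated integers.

Initial: VV[0]=[0, 0, 0]
Initial: VV[1]=[0, 0, 0]
Initial: VV[2]=[0, 0, 0]
Event 1: LOCAL 0: VV[0][0]++ -> VV[0]=[1, 0, 0]
Event 2: SEND 0->1: VV[0][0]++ -> VV[0]=[2, 0, 0], msg_vec=[2, 0, 0]; VV[1]=max(VV[1],msg_vec) then VV[1][1]++ -> VV[1]=[2, 1, 0]
Event 3: LOCAL 1: VV[1][1]++ -> VV[1]=[2, 2, 0]
Event 4: LOCAL 2: VV[2][2]++ -> VV[2]=[0, 0, 1]
Event 5: SEND 1->0: VV[1][1]++ -> VV[1]=[2, 3, 0], msg_vec=[2, 3, 0]; VV[0]=max(VV[0],msg_vec) then VV[0][0]++ -> VV[0]=[3, 3, 0]
Event 6: SEND 2->0: VV[2][2]++ -> VV[2]=[0, 0, 2], msg_vec=[0, 0, 2]; VV[0]=max(VV[0],msg_vec) then VV[0][0]++ -> VV[0]=[4, 3, 2]
Event 7: LOCAL 0: VV[0][0]++ -> VV[0]=[5, 3, 2]
Final vectors: VV[0]=[5, 3, 2]; VV[1]=[2, 3, 0]; VV[2]=[0, 0, 2]

Answer: 0 0 2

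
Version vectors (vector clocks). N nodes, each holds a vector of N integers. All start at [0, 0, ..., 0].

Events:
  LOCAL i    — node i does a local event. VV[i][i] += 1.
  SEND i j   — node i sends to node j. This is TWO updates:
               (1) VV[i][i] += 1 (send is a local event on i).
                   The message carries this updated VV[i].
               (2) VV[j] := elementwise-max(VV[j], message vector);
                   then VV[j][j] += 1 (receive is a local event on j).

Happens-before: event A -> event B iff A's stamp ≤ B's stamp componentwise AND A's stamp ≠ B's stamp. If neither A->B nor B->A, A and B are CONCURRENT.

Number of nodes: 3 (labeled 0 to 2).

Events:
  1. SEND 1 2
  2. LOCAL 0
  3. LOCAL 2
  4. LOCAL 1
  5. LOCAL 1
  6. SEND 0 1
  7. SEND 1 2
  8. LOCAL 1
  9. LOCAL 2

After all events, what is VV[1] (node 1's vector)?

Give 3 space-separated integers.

Initial: VV[0]=[0, 0, 0]
Initial: VV[1]=[0, 0, 0]
Initial: VV[2]=[0, 0, 0]
Event 1: SEND 1->2: VV[1][1]++ -> VV[1]=[0, 1, 0], msg_vec=[0, 1, 0]; VV[2]=max(VV[2],msg_vec) then VV[2][2]++ -> VV[2]=[0, 1, 1]
Event 2: LOCAL 0: VV[0][0]++ -> VV[0]=[1, 0, 0]
Event 3: LOCAL 2: VV[2][2]++ -> VV[2]=[0, 1, 2]
Event 4: LOCAL 1: VV[1][1]++ -> VV[1]=[0, 2, 0]
Event 5: LOCAL 1: VV[1][1]++ -> VV[1]=[0, 3, 0]
Event 6: SEND 0->1: VV[0][0]++ -> VV[0]=[2, 0, 0], msg_vec=[2, 0, 0]; VV[1]=max(VV[1],msg_vec) then VV[1][1]++ -> VV[1]=[2, 4, 0]
Event 7: SEND 1->2: VV[1][1]++ -> VV[1]=[2, 5, 0], msg_vec=[2, 5, 0]; VV[2]=max(VV[2],msg_vec) then VV[2][2]++ -> VV[2]=[2, 5, 3]
Event 8: LOCAL 1: VV[1][1]++ -> VV[1]=[2, 6, 0]
Event 9: LOCAL 2: VV[2][2]++ -> VV[2]=[2, 5, 4]
Final vectors: VV[0]=[2, 0, 0]; VV[1]=[2, 6, 0]; VV[2]=[2, 5, 4]

Answer: 2 6 0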